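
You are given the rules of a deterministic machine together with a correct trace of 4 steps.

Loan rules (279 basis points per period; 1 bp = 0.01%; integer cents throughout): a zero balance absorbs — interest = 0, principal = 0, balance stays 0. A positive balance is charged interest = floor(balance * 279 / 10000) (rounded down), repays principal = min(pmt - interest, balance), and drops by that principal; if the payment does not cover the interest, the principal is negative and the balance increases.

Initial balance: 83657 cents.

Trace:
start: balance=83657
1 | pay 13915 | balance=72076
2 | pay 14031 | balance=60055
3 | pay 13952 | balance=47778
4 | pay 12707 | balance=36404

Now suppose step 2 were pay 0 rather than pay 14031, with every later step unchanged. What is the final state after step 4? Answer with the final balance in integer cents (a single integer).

(re-executing from step 2 with the substitution; state before step 2: balance=72076)
2 | pay 0 | balance=74086
3 | pay 13952 | balance=62200
4 | pay 12707 | balance=51228

51228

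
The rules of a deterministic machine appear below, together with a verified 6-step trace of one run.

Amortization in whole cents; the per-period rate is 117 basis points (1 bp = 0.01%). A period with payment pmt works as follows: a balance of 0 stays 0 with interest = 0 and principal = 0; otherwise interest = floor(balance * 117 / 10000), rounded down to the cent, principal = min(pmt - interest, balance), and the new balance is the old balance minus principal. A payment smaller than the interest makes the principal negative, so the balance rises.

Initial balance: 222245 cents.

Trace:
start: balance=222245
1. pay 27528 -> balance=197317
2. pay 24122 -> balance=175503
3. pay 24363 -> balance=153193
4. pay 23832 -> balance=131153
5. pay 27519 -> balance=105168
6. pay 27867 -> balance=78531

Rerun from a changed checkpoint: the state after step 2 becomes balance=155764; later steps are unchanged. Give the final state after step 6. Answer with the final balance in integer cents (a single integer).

state after step 2 := balance=155764
3. pay 24363 -> balance=133223
4. pay 23832 -> balance=110949
5. pay 27519 -> balance=84728
6. pay 27867 -> balance=57852

57852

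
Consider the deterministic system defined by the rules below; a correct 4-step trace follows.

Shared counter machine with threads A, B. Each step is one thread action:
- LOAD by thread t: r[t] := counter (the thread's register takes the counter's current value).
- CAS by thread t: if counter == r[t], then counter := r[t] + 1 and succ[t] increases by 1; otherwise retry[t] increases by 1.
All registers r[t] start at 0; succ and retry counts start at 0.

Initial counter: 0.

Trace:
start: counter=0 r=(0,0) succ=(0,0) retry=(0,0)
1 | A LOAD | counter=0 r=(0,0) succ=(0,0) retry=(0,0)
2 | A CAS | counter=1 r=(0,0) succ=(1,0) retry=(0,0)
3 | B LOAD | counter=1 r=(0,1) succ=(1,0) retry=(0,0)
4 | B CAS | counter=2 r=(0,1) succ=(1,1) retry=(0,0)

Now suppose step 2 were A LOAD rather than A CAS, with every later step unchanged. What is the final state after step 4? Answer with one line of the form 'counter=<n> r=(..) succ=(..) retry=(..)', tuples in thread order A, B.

counter=1 r=(0,0) succ=(0,1) retry=(0,0)

(re-executing from step 2 with the substitution; state before step 2: counter=0 r=(0,0) succ=(0,0) retry=(0,0))
2 | A LOAD | counter=0 r=(0,0) succ=(0,0) retry=(0,0)
3 | B LOAD | counter=0 r=(0,0) succ=(0,0) retry=(0,0)
4 | B CAS | counter=1 r=(0,0) succ=(0,1) retry=(0,0)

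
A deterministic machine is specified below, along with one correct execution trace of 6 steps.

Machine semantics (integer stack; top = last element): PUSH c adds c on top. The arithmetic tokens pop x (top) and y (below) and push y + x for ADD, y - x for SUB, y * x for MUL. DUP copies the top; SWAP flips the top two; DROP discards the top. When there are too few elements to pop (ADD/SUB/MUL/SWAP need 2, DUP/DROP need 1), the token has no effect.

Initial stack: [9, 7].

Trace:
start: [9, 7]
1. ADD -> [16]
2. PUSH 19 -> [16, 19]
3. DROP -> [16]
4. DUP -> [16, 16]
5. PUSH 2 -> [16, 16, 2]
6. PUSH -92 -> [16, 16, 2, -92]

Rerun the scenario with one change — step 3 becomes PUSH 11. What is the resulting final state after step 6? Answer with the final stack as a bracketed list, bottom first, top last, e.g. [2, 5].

(re-executing from step 3 with the substitution; state before step 3: [16, 19])
3. PUSH 11 -> [16, 19, 11]
4. DUP -> [16, 19, 11, 11]
5. PUSH 2 -> [16, 19, 11, 11, 2]
6. PUSH -92 -> [16, 19, 11, 11, 2, -92]

[16, 19, 11, 11, 2, -92]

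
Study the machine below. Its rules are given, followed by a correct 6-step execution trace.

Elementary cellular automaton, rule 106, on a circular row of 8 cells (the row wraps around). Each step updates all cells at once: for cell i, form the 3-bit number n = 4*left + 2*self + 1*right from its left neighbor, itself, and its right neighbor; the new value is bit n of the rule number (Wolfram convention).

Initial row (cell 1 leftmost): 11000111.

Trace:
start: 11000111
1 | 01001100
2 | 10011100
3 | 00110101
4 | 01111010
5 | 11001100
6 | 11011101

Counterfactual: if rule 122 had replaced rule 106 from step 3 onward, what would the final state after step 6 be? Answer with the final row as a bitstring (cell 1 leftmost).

11011101

(re-executing steps 3..6 under rule 122; state before step 3: 10011100)
3 | 01110111
4 | 11011101
5 | 01110111
6 | 11011101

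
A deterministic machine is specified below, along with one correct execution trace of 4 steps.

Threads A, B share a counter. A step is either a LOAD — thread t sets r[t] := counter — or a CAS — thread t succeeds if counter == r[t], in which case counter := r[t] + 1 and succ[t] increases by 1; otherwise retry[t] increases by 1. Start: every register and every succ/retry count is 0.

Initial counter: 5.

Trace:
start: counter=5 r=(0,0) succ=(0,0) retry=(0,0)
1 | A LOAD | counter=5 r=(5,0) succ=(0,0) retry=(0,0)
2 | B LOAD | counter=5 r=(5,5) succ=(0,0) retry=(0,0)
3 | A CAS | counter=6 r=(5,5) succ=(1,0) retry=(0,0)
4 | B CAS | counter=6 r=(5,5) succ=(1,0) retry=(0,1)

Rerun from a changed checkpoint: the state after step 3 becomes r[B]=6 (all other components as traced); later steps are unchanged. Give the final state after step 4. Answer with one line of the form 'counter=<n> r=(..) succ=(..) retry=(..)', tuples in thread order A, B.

state after step 3 := counter=6 r=(5,6) succ=(1,0) retry=(0,0)
4 | B CAS | counter=7 r=(5,6) succ=(1,1) retry=(0,0)

counter=7 r=(5,6) succ=(1,1) retry=(0,0)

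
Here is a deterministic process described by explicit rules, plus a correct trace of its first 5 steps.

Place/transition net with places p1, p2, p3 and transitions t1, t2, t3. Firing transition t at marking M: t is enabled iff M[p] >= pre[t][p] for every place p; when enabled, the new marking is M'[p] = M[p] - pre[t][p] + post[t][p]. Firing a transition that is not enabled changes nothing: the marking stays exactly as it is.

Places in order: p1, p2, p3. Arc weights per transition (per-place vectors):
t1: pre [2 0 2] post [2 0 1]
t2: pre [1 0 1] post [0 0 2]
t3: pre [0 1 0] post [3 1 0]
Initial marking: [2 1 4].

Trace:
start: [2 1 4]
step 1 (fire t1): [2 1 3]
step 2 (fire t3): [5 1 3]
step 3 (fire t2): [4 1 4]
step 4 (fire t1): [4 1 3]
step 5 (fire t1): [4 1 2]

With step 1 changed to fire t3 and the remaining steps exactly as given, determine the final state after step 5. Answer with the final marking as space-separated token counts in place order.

7 1 3

(re-executing from step 1 with the substitution; state before step 1: [2 1 4])
step 1 (fire t3): [5 1 4]
step 2 (fire t3): [8 1 4]
step 3 (fire t2): [7 1 5]
step 4 (fire t1): [7 1 4]
step 5 (fire t1): [7 1 3]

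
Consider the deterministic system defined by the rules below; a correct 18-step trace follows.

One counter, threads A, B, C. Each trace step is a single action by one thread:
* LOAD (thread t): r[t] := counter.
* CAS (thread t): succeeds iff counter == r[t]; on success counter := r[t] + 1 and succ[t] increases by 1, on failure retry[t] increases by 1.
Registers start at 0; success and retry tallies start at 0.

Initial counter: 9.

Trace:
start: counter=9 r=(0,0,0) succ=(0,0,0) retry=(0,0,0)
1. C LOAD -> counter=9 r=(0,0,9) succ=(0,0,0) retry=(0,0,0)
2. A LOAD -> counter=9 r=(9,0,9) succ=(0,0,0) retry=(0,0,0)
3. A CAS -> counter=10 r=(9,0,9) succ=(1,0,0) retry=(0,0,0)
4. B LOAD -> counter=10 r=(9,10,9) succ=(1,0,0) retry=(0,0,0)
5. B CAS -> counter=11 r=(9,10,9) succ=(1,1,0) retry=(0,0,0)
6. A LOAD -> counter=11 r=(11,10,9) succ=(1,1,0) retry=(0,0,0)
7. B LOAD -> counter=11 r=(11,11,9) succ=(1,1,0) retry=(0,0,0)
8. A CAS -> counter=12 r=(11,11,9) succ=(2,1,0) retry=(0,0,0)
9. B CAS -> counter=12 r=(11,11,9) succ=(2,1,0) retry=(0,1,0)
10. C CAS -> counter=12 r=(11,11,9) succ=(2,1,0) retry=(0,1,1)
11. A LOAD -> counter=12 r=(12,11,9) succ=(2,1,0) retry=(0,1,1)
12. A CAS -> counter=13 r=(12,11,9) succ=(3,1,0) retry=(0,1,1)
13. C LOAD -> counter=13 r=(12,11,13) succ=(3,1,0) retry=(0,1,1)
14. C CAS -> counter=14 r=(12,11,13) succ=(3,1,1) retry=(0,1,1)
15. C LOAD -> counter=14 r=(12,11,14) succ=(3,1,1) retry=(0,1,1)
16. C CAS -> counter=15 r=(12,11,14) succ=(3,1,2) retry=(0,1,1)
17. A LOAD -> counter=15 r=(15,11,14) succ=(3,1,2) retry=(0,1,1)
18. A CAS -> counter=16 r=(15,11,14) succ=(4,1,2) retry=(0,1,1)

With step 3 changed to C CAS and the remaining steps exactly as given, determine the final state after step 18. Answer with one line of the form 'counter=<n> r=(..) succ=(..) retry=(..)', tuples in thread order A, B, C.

(re-executing from step 3 with the substitution; state before step 3: counter=9 r=(9,0,9) succ=(0,0,0) retry=(0,0,0))
3. C CAS -> counter=10 r=(9,0,9) succ=(0,0,1) retry=(0,0,0)
4. B LOAD -> counter=10 r=(9,10,9) succ=(0,0,1) retry=(0,0,0)
5. B CAS -> counter=11 r=(9,10,9) succ=(0,1,1) retry=(0,0,0)
6. A LOAD -> counter=11 r=(11,10,9) succ=(0,1,1) retry=(0,0,0)
7. B LOAD -> counter=11 r=(11,11,9) succ=(0,1,1) retry=(0,0,0)
8. A CAS -> counter=12 r=(11,11,9) succ=(1,1,1) retry=(0,0,0)
9. B CAS -> counter=12 r=(11,11,9) succ=(1,1,1) retry=(0,1,0)
10. C CAS -> counter=12 r=(11,11,9) succ=(1,1,1) retry=(0,1,1)
11. A LOAD -> counter=12 r=(12,11,9) succ=(1,1,1) retry=(0,1,1)
12. A CAS -> counter=13 r=(12,11,9) succ=(2,1,1) retry=(0,1,1)
13. C LOAD -> counter=13 r=(12,11,13) succ=(2,1,1) retry=(0,1,1)
14. C CAS -> counter=14 r=(12,11,13) succ=(2,1,2) retry=(0,1,1)
15. C LOAD -> counter=14 r=(12,11,14) succ=(2,1,2) retry=(0,1,1)
16. C CAS -> counter=15 r=(12,11,14) succ=(2,1,3) retry=(0,1,1)
17. A LOAD -> counter=15 r=(15,11,14) succ=(2,1,3) retry=(0,1,1)
18. A CAS -> counter=16 r=(15,11,14) succ=(3,1,3) retry=(0,1,1)

counter=16 r=(15,11,14) succ=(3,1,3) retry=(0,1,1)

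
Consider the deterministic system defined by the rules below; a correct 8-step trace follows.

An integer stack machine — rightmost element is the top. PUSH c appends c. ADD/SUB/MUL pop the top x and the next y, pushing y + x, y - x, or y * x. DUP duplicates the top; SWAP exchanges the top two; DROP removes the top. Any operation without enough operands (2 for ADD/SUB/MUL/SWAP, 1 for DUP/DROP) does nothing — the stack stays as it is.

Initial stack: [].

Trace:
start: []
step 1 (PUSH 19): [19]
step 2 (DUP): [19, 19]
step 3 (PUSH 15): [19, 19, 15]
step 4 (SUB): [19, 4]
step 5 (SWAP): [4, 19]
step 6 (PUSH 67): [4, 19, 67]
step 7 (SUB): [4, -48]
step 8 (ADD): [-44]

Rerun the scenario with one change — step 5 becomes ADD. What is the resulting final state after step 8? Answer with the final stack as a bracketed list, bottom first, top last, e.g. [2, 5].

[-44]

(re-executing from step 5 with the substitution; state before step 5: [19, 4])
step 5 (ADD): [23]
step 6 (PUSH 67): [23, 67]
step 7 (SUB): [-44]
step 8 (ADD): [-44]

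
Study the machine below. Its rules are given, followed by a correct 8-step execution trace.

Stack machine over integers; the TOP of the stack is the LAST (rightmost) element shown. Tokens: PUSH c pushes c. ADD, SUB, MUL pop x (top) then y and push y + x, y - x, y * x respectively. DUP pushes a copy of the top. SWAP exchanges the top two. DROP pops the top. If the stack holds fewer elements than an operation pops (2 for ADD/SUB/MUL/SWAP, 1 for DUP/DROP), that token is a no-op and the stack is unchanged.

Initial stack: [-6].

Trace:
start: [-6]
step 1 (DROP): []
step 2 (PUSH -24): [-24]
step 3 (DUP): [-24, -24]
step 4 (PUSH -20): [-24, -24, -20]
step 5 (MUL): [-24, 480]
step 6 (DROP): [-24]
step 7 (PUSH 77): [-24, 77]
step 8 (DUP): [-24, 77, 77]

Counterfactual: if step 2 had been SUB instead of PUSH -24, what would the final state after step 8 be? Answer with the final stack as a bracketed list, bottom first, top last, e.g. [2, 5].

(re-executing from step 2 with the substitution; state before step 2: [])
step 2 (SUB): []
step 3 (DUP): []
step 4 (PUSH -20): [-20]
step 5 (MUL): [-20]
step 6 (DROP): []
step 7 (PUSH 77): [77]
step 8 (DUP): [77, 77]

[77, 77]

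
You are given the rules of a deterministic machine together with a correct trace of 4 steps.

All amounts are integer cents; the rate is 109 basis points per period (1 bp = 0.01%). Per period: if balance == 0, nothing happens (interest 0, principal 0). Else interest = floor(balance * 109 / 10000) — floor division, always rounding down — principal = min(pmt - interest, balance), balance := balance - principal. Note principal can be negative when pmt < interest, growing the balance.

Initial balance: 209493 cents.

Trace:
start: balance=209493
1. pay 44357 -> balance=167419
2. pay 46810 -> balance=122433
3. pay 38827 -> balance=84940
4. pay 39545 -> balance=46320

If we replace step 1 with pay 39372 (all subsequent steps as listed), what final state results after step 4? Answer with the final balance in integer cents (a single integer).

(re-executing from step 1 with the substitution; state before step 1: balance=209493)
1. pay 39372 -> balance=172404
2. pay 46810 -> balance=127473
3. pay 38827 -> balance=90035
4. pay 39545 -> balance=51471

51471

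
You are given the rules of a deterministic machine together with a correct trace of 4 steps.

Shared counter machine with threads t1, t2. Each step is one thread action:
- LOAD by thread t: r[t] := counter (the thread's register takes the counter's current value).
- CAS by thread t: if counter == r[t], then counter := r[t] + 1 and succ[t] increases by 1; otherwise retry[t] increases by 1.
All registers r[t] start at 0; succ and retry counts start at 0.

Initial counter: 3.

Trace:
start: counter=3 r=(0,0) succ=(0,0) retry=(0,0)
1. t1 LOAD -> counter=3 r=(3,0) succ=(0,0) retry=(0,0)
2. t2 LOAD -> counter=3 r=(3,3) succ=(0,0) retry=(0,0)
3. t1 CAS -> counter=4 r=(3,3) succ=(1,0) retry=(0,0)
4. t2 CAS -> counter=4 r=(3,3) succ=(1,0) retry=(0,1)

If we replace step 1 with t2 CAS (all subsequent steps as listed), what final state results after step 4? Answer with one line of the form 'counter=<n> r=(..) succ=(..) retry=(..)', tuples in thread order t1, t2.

(re-executing from step 1 with the substitution; state before step 1: counter=3 r=(0,0) succ=(0,0) retry=(0,0))
1. t2 CAS -> counter=3 r=(0,0) succ=(0,0) retry=(0,1)
2. t2 LOAD -> counter=3 r=(0,3) succ=(0,0) retry=(0,1)
3. t1 CAS -> counter=3 r=(0,3) succ=(0,0) retry=(1,1)
4. t2 CAS -> counter=4 r=(0,3) succ=(0,1) retry=(1,1)

counter=4 r=(0,3) succ=(0,1) retry=(1,1)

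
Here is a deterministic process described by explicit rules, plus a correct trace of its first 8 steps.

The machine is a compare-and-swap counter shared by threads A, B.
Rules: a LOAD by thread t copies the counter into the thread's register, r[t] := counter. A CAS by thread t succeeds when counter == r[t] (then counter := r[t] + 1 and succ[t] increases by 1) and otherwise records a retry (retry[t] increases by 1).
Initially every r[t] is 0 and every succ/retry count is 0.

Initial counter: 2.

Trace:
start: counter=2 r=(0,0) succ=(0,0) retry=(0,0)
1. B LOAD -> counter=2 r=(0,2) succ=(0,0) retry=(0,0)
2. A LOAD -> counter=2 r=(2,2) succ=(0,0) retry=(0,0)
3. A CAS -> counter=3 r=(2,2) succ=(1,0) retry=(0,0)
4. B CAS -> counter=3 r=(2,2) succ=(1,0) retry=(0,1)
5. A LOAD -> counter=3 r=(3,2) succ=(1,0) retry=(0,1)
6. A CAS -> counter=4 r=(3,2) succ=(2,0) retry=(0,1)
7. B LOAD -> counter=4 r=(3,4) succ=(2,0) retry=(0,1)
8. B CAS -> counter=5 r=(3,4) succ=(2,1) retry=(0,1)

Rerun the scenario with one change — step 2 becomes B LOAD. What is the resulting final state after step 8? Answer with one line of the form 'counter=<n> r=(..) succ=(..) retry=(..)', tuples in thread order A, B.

counter=5 r=(3,4) succ=(1,2) retry=(1,0)

(re-executing from step 2 with the substitution; state before step 2: counter=2 r=(0,2) succ=(0,0) retry=(0,0))
2. B LOAD -> counter=2 r=(0,2) succ=(0,0) retry=(0,0)
3. A CAS -> counter=2 r=(0,2) succ=(0,0) retry=(1,0)
4. B CAS -> counter=3 r=(0,2) succ=(0,1) retry=(1,0)
5. A LOAD -> counter=3 r=(3,2) succ=(0,1) retry=(1,0)
6. A CAS -> counter=4 r=(3,2) succ=(1,1) retry=(1,0)
7. B LOAD -> counter=4 r=(3,4) succ=(1,1) retry=(1,0)
8. B CAS -> counter=5 r=(3,4) succ=(1,2) retry=(1,0)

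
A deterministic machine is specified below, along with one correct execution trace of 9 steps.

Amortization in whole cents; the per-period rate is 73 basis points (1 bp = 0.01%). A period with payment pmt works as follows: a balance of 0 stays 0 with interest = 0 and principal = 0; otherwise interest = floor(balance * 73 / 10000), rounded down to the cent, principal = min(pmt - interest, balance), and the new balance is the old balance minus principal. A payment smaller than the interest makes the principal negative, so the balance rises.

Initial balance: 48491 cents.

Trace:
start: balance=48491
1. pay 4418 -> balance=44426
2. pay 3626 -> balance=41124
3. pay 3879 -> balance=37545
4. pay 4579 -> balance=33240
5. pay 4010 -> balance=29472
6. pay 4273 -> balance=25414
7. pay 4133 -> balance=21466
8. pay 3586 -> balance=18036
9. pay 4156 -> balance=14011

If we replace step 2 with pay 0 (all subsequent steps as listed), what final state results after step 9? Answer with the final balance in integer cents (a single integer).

17826

(re-executing from step 2 with the substitution; state before step 2: balance=44426)
2. pay 0 -> balance=44750
3. pay 3879 -> balance=41197
4. pay 4579 -> balance=36918
5. pay 4010 -> balance=33177
6. pay 4273 -> balance=29146
7. pay 4133 -> balance=25225
8. pay 3586 -> balance=21823
9. pay 4156 -> balance=17826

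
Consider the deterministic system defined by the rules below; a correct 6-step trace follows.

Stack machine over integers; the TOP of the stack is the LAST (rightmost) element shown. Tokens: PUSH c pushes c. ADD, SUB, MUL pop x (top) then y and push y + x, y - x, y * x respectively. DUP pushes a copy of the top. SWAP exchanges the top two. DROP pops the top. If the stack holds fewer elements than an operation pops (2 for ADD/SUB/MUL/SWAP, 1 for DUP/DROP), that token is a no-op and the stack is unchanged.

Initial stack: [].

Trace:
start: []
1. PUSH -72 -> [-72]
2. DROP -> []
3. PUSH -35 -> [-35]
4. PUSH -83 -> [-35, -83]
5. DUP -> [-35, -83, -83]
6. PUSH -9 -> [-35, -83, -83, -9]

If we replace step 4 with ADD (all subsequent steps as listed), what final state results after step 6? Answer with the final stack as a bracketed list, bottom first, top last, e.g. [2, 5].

[-35, -35, -9]

(re-executing from step 4 with the substitution; state before step 4: [-35])
4. ADD -> [-35]
5. DUP -> [-35, -35]
6. PUSH -9 -> [-35, -35, -9]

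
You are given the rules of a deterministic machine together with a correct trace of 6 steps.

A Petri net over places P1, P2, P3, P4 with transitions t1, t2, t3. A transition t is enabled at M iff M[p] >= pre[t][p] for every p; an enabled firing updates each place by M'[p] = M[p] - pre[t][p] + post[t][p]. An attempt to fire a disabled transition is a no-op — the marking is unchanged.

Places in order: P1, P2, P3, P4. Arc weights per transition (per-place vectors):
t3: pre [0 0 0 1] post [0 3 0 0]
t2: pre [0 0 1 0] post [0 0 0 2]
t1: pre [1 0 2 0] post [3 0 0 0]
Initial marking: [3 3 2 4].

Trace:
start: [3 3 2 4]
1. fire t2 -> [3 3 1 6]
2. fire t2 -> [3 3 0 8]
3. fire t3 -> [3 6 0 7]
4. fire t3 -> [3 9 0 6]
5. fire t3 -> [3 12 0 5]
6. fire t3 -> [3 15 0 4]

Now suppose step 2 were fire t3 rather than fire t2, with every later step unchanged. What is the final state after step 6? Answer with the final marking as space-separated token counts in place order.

(re-executing from step 2 with the substitution; state before step 2: [3 3 1 6])
2. fire t3 -> [3 6 1 5]
3. fire t3 -> [3 9 1 4]
4. fire t3 -> [3 12 1 3]
5. fire t3 -> [3 15 1 2]
6. fire t3 -> [3 18 1 1]

3 18 1 1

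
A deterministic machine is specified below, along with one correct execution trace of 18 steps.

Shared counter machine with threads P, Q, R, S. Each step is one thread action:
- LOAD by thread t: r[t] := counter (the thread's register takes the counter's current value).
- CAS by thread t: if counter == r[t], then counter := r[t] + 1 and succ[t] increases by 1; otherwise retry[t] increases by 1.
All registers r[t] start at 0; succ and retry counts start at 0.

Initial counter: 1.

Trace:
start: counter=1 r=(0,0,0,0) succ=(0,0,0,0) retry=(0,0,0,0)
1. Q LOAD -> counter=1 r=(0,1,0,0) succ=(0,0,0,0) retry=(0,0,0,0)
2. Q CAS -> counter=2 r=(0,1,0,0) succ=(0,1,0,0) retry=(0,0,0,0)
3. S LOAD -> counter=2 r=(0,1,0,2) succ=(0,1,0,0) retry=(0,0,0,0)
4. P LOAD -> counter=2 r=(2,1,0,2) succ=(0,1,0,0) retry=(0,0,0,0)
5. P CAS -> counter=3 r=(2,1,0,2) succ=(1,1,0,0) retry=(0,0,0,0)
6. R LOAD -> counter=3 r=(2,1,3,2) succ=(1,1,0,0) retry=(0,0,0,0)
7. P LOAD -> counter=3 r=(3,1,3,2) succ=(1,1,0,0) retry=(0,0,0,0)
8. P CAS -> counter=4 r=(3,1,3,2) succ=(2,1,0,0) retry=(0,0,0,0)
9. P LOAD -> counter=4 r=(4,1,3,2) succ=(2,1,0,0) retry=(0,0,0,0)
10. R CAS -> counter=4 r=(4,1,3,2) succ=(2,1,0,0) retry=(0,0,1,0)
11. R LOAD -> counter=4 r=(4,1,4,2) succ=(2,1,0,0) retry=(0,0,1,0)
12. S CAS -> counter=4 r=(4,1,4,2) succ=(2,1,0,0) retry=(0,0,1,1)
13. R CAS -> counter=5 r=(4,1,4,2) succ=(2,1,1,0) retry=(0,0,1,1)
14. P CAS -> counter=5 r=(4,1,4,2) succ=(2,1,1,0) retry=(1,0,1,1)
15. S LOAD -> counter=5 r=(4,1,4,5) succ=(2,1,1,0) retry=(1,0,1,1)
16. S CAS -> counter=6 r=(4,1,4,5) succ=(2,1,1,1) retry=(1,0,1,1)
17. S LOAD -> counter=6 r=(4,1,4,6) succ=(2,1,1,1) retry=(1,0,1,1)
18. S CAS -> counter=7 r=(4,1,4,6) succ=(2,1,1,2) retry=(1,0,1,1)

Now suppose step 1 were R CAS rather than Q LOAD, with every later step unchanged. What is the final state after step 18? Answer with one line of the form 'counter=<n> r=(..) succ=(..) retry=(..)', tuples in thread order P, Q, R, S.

(re-executing from step 1 with the substitution; state before step 1: counter=1 r=(0,0,0,0) succ=(0,0,0,0) retry=(0,0,0,0))
1. R CAS -> counter=1 r=(0,0,0,0) succ=(0,0,0,0) retry=(0,0,1,0)
2. Q CAS -> counter=1 r=(0,0,0,0) succ=(0,0,0,0) retry=(0,1,1,0)
3. S LOAD -> counter=1 r=(0,0,0,1) succ=(0,0,0,0) retry=(0,1,1,0)
4. P LOAD -> counter=1 r=(1,0,0,1) succ=(0,0,0,0) retry=(0,1,1,0)
5. P CAS -> counter=2 r=(1,0,0,1) succ=(1,0,0,0) retry=(0,1,1,0)
6. R LOAD -> counter=2 r=(1,0,2,1) succ=(1,0,0,0) retry=(0,1,1,0)
7. P LOAD -> counter=2 r=(2,0,2,1) succ=(1,0,0,0) retry=(0,1,1,0)
8. P CAS -> counter=3 r=(2,0,2,1) succ=(2,0,0,0) retry=(0,1,1,0)
9. P LOAD -> counter=3 r=(3,0,2,1) succ=(2,0,0,0) retry=(0,1,1,0)
10. R CAS -> counter=3 r=(3,0,2,1) succ=(2,0,0,0) retry=(0,1,2,0)
11. R LOAD -> counter=3 r=(3,0,3,1) succ=(2,0,0,0) retry=(0,1,2,0)
12. S CAS -> counter=3 r=(3,0,3,1) succ=(2,0,0,0) retry=(0,1,2,1)
13. R CAS -> counter=4 r=(3,0,3,1) succ=(2,0,1,0) retry=(0,1,2,1)
14. P CAS -> counter=4 r=(3,0,3,1) succ=(2,0,1,0) retry=(1,1,2,1)
15. S LOAD -> counter=4 r=(3,0,3,4) succ=(2,0,1,0) retry=(1,1,2,1)
16. S CAS -> counter=5 r=(3,0,3,4) succ=(2,0,1,1) retry=(1,1,2,1)
17. S LOAD -> counter=5 r=(3,0,3,5) succ=(2,0,1,1) retry=(1,1,2,1)
18. S CAS -> counter=6 r=(3,0,3,5) succ=(2,0,1,2) retry=(1,1,2,1)

counter=6 r=(3,0,3,5) succ=(2,0,1,2) retry=(1,1,2,1)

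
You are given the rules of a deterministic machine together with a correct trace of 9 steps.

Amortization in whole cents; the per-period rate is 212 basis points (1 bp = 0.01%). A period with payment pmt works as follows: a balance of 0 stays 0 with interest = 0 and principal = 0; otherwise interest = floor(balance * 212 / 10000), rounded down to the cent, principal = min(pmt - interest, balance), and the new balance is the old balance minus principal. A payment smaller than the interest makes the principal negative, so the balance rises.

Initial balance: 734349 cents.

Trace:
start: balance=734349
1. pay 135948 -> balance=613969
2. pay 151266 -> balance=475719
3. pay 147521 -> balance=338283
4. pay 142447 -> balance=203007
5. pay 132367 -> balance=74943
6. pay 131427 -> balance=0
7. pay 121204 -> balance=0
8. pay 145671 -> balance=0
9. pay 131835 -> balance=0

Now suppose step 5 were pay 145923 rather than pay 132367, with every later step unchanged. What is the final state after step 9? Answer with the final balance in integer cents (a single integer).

(re-executing from step 5 with the substitution; state before step 5: balance=203007)
5. pay 145923 -> balance=61387
6. pay 131427 -> balance=0
7. pay 121204 -> balance=0
8. pay 145671 -> balance=0
9. pay 131835 -> balance=0

0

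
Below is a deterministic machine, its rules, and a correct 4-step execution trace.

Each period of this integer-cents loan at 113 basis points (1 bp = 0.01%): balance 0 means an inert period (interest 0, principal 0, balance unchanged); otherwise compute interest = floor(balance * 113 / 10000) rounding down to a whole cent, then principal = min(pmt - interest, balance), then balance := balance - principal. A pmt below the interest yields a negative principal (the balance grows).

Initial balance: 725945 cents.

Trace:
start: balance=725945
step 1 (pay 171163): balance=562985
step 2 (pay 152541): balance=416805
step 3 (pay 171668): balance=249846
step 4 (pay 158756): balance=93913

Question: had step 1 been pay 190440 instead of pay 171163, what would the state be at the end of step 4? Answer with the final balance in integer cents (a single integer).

73975

(re-executing from step 1 with the substitution; state before step 1: balance=725945)
step 1 (pay 190440): balance=543708
step 2 (pay 152541): balance=397310
step 3 (pay 171668): balance=230131
step 4 (pay 158756): balance=73975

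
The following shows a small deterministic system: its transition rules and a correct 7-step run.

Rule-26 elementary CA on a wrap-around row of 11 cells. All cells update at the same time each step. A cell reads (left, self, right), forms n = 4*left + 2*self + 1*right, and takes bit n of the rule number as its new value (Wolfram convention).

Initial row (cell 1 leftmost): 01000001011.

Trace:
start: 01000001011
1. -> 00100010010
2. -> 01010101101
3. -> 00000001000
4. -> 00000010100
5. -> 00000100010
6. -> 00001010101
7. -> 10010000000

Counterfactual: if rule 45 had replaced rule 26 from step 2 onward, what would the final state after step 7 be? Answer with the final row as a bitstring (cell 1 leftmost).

00111110100

(re-executing steps 2..7 under rule 45; state before step 2: 00100010010)
2. -> 10101010010
3. -> 11111110011
4. -> 00000000010
5. -> 11111111010
6. -> 10000000111
7. -> 00111110100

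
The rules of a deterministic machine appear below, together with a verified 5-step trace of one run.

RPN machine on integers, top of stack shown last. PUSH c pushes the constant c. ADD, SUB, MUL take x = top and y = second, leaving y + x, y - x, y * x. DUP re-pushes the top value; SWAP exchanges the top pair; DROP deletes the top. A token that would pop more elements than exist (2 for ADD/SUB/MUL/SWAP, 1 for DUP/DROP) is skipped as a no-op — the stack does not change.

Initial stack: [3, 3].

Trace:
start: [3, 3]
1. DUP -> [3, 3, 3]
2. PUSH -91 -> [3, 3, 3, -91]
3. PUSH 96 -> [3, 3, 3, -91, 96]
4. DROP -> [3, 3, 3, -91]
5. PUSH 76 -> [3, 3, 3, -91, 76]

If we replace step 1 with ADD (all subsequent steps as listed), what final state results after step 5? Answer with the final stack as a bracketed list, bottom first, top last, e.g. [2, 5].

[6, -91, 76]

(re-executing from step 1 with the substitution; state before step 1: [3, 3])
1. ADD -> [6]
2. PUSH -91 -> [6, -91]
3. PUSH 96 -> [6, -91, 96]
4. DROP -> [6, -91]
5. PUSH 76 -> [6, -91, 76]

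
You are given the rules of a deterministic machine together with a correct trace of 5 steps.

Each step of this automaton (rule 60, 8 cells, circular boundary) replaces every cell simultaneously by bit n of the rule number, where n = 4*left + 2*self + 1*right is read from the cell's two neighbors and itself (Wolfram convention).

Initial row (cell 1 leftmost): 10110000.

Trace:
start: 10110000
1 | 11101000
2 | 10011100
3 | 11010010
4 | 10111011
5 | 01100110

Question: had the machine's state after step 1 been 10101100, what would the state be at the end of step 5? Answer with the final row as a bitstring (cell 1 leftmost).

state after step 1 := 10101100
2 | 11111010
3 | 10000111
4 | 01000100
5 | 01100110

01100110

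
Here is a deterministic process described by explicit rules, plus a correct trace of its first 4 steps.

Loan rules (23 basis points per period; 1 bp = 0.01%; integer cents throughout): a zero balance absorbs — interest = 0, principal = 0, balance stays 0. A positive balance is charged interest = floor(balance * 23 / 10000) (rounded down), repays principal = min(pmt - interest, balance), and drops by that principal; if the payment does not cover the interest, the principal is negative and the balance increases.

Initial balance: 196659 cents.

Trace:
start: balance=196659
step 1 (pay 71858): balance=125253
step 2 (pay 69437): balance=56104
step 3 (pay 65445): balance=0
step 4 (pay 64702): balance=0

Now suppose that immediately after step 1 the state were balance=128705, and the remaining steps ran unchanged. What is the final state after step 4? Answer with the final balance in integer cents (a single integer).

state after step 1 := balance=128705
step 2 (pay 69437): balance=59564
step 3 (pay 65445): balance=0
step 4 (pay 64702): balance=0

0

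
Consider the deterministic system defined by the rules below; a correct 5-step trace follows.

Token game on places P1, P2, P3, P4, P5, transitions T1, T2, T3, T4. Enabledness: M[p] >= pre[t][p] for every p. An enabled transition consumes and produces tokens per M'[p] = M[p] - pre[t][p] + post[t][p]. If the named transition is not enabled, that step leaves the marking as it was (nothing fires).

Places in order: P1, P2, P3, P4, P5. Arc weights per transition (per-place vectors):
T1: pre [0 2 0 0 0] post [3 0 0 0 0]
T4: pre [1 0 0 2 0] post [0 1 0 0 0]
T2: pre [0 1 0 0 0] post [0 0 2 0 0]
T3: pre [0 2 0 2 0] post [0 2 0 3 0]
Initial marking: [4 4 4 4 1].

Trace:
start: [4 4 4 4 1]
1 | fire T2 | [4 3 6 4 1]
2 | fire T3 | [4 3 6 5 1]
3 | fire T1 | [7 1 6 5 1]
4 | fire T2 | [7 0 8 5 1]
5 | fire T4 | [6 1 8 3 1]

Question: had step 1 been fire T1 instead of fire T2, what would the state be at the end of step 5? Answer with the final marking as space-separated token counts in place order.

(re-executing from step 1 with the substitution; state before step 1: [4 4 4 4 1])
1 | fire T1 | [7 2 4 4 1]
2 | fire T3 | [7 2 4 5 1]
3 | fire T1 | [10 0 4 5 1]
4 | fire T2 | [10 0 4 5 1]
5 | fire T4 | [9 1 4 3 1]

9 1 4 3 1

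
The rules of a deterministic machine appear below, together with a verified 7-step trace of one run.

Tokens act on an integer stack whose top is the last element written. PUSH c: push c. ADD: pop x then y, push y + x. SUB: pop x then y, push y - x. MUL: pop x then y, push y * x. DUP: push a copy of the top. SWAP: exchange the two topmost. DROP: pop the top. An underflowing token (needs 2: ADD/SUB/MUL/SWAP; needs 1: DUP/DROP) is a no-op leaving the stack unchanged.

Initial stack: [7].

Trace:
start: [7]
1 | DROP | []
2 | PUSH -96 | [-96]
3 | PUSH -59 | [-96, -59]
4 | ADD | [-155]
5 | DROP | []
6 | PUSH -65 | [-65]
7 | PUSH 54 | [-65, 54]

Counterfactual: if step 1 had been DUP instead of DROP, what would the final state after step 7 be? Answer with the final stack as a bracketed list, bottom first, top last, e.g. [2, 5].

(re-executing from step 1 with the substitution; state before step 1: [7])
1 | DUP | [7, 7]
2 | PUSH -96 | [7, 7, -96]
3 | PUSH -59 | [7, 7, -96, -59]
4 | ADD | [7, 7, -155]
5 | DROP | [7, 7]
6 | PUSH -65 | [7, 7, -65]
7 | PUSH 54 | [7, 7, -65, 54]

[7, 7, -65, 54]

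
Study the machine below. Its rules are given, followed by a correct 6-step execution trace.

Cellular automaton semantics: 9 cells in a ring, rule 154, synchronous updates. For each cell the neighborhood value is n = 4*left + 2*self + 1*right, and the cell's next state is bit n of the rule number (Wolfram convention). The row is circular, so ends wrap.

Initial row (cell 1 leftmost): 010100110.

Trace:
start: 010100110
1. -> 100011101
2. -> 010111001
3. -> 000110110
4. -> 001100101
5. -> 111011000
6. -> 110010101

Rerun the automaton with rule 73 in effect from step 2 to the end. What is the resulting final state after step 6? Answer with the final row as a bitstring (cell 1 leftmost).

(re-executing steps 2..6 under rule 73; state before step 2: 100011101)
2. -> 101010101
3. -> 100000001
4. -> 101111101
5. -> 101000101
6. -> 100010001

100010001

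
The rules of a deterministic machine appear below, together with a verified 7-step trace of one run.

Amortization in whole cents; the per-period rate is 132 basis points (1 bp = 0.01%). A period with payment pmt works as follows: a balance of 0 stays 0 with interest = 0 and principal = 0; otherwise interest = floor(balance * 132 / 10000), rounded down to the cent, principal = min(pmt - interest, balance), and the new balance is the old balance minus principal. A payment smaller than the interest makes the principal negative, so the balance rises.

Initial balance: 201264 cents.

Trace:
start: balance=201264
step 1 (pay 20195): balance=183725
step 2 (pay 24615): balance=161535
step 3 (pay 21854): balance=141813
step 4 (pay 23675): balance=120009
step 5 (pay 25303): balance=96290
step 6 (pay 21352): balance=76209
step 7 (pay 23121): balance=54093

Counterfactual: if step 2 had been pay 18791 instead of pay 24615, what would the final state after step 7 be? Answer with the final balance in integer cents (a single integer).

(re-executing from step 2 with the substitution; state before step 2: balance=183725)
step 2 (pay 18791): balance=167359
step 3 (pay 21854): balance=147714
step 4 (pay 23675): balance=125988
step 5 (pay 25303): balance=102348
step 6 (pay 21352): balance=82346
step 7 (pay 23121): balance=60311

60311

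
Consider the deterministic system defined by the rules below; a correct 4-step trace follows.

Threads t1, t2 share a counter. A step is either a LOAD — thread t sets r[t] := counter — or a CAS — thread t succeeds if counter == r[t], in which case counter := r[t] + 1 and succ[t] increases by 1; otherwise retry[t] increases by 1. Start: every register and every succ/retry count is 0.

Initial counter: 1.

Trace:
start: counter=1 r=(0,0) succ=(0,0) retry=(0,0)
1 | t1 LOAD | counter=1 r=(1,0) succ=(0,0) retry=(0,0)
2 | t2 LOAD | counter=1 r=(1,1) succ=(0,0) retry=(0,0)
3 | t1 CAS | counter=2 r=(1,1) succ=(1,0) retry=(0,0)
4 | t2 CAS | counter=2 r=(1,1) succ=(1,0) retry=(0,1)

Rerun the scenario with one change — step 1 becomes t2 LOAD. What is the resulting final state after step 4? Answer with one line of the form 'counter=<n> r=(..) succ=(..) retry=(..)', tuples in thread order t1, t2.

counter=2 r=(0,1) succ=(0,1) retry=(1,0)

(re-executing from step 1 with the substitution; state before step 1: counter=1 r=(0,0) succ=(0,0) retry=(0,0))
1 | t2 LOAD | counter=1 r=(0,1) succ=(0,0) retry=(0,0)
2 | t2 LOAD | counter=1 r=(0,1) succ=(0,0) retry=(0,0)
3 | t1 CAS | counter=1 r=(0,1) succ=(0,0) retry=(1,0)
4 | t2 CAS | counter=2 r=(0,1) succ=(0,1) retry=(1,0)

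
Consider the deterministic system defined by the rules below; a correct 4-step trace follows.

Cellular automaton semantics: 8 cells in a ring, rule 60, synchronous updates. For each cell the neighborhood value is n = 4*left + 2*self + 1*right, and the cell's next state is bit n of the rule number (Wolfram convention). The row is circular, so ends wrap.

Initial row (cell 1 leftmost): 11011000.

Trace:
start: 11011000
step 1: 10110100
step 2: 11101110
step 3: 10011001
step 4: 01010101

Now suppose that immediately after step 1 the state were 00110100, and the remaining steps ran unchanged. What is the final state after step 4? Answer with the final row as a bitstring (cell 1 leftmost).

10100101

state after step 1 := 00110100
step 2: 00101110
step 3: 00111001
step 4: 10100101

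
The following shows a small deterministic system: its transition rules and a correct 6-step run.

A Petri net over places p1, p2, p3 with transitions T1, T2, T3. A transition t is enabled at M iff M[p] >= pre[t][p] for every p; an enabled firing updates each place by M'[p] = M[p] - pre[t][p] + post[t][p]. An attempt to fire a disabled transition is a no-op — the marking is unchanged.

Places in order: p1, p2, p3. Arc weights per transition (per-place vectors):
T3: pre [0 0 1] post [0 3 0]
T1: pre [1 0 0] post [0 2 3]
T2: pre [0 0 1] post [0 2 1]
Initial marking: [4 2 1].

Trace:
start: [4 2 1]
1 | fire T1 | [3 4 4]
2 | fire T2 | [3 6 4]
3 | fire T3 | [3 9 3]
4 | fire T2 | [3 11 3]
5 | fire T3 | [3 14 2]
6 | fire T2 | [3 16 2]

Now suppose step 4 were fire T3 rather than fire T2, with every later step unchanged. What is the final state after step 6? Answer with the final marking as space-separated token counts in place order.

(re-executing from step 4 with the substitution; state before step 4: [3 9 3])
4 | fire T3 | [3 12 2]
5 | fire T3 | [3 15 1]
6 | fire T2 | [3 17 1]

3 17 1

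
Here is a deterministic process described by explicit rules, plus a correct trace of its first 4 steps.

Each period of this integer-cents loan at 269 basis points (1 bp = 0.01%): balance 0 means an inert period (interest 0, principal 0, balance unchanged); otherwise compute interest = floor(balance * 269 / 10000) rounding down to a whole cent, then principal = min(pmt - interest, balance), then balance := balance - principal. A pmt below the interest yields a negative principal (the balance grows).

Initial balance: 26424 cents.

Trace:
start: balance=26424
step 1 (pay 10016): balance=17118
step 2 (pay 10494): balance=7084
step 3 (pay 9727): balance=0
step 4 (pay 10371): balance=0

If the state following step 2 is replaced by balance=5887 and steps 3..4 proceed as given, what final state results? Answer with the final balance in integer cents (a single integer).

0

state after step 2 := balance=5887
step 3 (pay 9727): balance=0
step 4 (pay 10371): balance=0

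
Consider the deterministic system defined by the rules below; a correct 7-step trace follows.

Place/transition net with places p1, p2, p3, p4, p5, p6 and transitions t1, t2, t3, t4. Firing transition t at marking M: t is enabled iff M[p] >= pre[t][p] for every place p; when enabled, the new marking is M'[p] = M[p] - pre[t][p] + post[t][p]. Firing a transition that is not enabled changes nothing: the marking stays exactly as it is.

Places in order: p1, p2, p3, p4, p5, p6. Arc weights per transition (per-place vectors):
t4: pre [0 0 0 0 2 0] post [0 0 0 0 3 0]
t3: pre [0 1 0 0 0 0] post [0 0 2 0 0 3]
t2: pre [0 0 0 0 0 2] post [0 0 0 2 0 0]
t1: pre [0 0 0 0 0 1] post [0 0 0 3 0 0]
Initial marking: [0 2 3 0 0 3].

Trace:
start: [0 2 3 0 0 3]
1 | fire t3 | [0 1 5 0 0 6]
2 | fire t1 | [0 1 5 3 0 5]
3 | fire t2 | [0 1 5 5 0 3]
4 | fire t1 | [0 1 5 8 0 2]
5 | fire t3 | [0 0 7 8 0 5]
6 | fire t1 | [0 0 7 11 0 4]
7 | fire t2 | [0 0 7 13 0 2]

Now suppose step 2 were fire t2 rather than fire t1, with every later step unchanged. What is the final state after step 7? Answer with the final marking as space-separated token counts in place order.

0 0 7 12 0 1

(re-executing from step 2 with the substitution; state before step 2: [0 1 5 0 0 6])
2 | fire t2 | [0 1 5 2 0 4]
3 | fire t2 | [0 1 5 4 0 2]
4 | fire t1 | [0 1 5 7 0 1]
5 | fire t3 | [0 0 7 7 0 4]
6 | fire t1 | [0 0 7 10 0 3]
7 | fire t2 | [0 0 7 12 0 1]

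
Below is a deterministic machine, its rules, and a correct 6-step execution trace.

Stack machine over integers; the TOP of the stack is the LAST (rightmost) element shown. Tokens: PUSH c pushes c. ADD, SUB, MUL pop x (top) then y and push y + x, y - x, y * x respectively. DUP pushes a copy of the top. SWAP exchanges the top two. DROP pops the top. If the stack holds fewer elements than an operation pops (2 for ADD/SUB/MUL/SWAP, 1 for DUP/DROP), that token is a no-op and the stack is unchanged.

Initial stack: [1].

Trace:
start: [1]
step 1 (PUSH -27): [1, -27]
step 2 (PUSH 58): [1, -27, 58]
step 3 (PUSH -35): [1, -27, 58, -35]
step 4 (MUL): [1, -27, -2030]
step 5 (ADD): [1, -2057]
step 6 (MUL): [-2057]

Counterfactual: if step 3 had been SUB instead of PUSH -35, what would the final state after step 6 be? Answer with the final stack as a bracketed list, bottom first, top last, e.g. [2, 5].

(re-executing from step 3 with the substitution; state before step 3: [1, -27, 58])
step 3 (SUB): [1, -85]
step 4 (MUL): [-85]
step 5 (ADD): [-85]
step 6 (MUL): [-85]

[-85]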